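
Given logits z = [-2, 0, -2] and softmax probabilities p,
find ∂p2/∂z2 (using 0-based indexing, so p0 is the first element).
∂p2/∂z2 = 0.09516

p = softmax(z) = [0.1065, 0.787, 0.1065]
p2 = 0.1065

∂p2/∂z2 = p2(1 - p2) = 0.1065 × (1 - 0.1065) = 0.09516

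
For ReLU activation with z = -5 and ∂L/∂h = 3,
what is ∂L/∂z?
∂L/∂z = 0

h = ReLU(-5) = 0
Since z < 0: ∂h/∂z = 0
∂L/∂z = ∂L/∂h · ∂h/∂z = 3 × 0 = 0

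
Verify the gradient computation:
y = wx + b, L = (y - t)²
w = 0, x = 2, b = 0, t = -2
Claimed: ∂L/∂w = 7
Incorrect

y = (0)(2) + 0 = 0
∂L/∂y = 2(y - t) = 2(0 - -2) = 4
∂y/∂w = x = 2
∂L/∂w = 4 × 2 = 8

Claimed value: 7
Incorrect: The correct gradient is 8.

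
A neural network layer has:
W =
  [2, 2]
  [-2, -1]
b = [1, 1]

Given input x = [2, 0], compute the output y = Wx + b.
y = [5, -3]

Wx = [2×2 + 2×0, -2×2 + -1×0]
   = [4, -4]
y = Wx + b = [4 + 1, -4 + 1] = [5, -3]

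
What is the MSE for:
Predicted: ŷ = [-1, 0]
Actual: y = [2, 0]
MSE = 4.5

MSE = (1/2)((-1-2)² + (0-0)²) = (1/2)(9 + 0) = 4.5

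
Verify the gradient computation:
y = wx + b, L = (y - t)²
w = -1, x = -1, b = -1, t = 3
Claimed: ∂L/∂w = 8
Incorrect

y = (-1)(-1) + -1 = 0
∂L/∂y = 2(y - t) = 2(0 - 3) = -6
∂y/∂w = x = -1
∂L/∂w = -6 × -1 = 6

Claimed value: 8
Incorrect: The correct gradient is 6.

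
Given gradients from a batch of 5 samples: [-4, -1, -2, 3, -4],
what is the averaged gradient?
Average gradient = -1.6

Average = (1/5)(-4 + -1 + -2 + 3 + -4) = -8/5 = -1.6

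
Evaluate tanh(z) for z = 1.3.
0.8617

tanh(1.3) = (e^(1.3) - e^(-1.3))/(e^(1.3) + e^(-1.3)) = 0.8617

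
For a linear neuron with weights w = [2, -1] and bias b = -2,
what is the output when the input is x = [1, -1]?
y = 1

y = (2)(1) + (-1)(-1) + -2 = 1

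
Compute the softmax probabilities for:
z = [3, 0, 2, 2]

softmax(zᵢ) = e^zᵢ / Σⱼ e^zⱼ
p = [0.5601, 0.0279, 0.206, 0.206]

exp(z) = [20.09, 1, 7.389, 7.389]
Sum = 35.86
p = [0.5601, 0.0279, 0.206, 0.206]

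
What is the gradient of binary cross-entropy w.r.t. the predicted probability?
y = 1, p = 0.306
∂L/∂p = -3.268

∂L/∂p = -y/p + (1-y)/(1-p) = -1/0.306 + 0 = -3.268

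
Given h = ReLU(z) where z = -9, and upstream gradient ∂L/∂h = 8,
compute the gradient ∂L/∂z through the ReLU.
∂L/∂z = 0

h = ReLU(-9) = 0
Since z < 0: ∂h/∂z = 0
∂L/∂z = ∂L/∂h · ∂h/∂z = 8 × 0 = 0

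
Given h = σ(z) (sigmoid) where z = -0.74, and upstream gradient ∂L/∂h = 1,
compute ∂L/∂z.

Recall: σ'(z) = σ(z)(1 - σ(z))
∂L/∂z = 0.2187

σ(-0.74) = 0.323
σ'(-0.74) = σ(-0.74)(1 - σ(-0.74)) = 0.323 × 0.677 = 0.2187
∂L/∂z = ∂L/∂h · σ'(z) = 1 × 0.2187 = 0.2187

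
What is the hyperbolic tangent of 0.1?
0.09967

tanh(0.1) = (e^(0.1) - e^(-0.1))/(e^(0.1) + e^(-0.1)) = 0.09967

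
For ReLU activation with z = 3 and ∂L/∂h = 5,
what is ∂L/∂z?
∂L/∂z = 5

h = ReLU(3) = 3
Since z > 0: ∂h/∂z = 1
∂L/∂z = ∂L/∂h · ∂h/∂z = 5 × 1 = 5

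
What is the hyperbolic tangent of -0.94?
-0.7352

tanh(-0.94) = (e^(-0.94) - e^(0.94))/(e^(-0.94) + e^(0.94)) = -0.7352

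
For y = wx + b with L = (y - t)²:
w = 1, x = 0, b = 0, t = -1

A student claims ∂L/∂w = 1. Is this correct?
Incorrect

y = (1)(0) + 0 = 0
∂L/∂y = 2(y - t) = 2(0 - -1) = 2
∂y/∂w = x = 0
∂L/∂w = 2 × 0 = 0

Claimed value: 1
Incorrect: The correct gradient is 0.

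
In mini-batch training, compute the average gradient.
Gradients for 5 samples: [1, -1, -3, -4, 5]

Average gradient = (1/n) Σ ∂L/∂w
Average gradient = -0.4

Average = (1/5)(1 + -1 + -3 + -4 + 5) = -2/5 = -0.4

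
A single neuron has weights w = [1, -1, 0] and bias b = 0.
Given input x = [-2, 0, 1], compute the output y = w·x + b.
y = -2

y = (1)(-2) + (-1)(0) + (0)(1) + 0 = -2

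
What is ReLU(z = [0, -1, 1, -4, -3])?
h = [0, 0, 1, 0, 0]

ReLU applied element-wise: max(0,0)=0, max(0,-1)=0, max(0,1)=1, max(0,-4)=0, max(0,-3)=0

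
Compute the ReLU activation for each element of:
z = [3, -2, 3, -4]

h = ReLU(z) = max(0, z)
h = [3, 0, 3, 0]

ReLU applied element-wise: max(0,3)=3, max(0,-2)=0, max(0,3)=3, max(0,-4)=0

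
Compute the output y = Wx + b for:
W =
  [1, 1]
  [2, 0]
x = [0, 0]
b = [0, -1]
y = [0, -1]

Wx = [1×0 + 1×0, 2×0 + 0×0]
   = [0, 0]
y = Wx + b = [0 + 0, 0 + -1] = [0, -1]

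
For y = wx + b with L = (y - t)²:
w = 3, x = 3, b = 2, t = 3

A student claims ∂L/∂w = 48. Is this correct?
Correct

y = (3)(3) + 2 = 11
∂L/∂y = 2(y - t) = 2(11 - 3) = 16
∂y/∂w = x = 3
∂L/∂w = 16 × 3 = 48

Claimed value: 48
Correct: The correct gradient is 48.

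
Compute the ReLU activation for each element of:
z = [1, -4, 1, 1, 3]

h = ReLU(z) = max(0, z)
h = [1, 0, 1, 1, 3]

ReLU applied element-wise: max(0,1)=1, max(0,-4)=0, max(0,1)=1, max(0,1)=1, max(0,3)=3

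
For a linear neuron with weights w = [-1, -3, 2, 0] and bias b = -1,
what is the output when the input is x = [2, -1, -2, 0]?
y = -4

y = (-1)(2) + (-3)(-1) + (2)(-2) + (0)(0) + -1 = -4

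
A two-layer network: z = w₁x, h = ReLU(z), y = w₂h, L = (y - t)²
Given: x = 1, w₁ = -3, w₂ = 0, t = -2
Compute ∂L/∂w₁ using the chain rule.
∂L/∂w₁ = 0

Forward pass:
z = w₁x = -3×1 = -3
h = ReLU(-3) = 0
y = w₂h = 0×0 = 0

Backward pass:
∂L/∂y = 2(y - t) = 2(0 - -2) = 4
∂y/∂h = w₂ = 0
∂h/∂z = 0 (ReLU derivative)
∂z/∂w₁ = x = 1

∂L/∂w₁ = 4 × 0 × 0 × 1 = 0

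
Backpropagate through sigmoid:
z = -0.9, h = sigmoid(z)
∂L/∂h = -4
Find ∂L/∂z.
∂L/∂z = -0.822

σ(-0.9) = 0.2891
σ'(-0.9) = σ(-0.9)(1 - σ(-0.9)) = 0.2891 × 0.7109 = 0.2055
∂L/∂z = ∂L/∂h · σ'(z) = -4 × 0.2055 = -0.822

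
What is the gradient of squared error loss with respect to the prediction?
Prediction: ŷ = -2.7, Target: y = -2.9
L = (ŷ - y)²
∂L/∂ŷ = 0.4

∂L/∂ŷ = 2(ŷ - y) = 2(-2.7 - -2.9) = 2(0.2) = 0.4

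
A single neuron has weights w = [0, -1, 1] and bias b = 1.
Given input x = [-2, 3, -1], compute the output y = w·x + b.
y = -3

y = (0)(-2) + (-1)(3) + (1)(-1) + 1 = -3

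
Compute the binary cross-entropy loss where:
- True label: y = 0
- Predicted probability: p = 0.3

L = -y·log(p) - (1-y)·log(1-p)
L = 0.3567

L = -0·log(0.3) - 1·log(0.7) = -log(0.7) = 0.3567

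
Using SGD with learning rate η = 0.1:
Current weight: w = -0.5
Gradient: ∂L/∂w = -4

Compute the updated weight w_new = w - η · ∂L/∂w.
w_new = -0.1

w_new = w - η·∂L/∂w = -0.5 - 0.1×(-4) = -0.5 - (-0.4) = -0.1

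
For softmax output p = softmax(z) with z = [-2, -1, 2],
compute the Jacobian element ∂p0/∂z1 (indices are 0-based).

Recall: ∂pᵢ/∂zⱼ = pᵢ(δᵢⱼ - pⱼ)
∂p0/∂z1 = -0.0007993

p = softmax(z) = [0.01715, 0.04661, 0.9362]
p0 = 0.01715, p1 = 0.04661

∂p0/∂z1 = -p0 × p1 = -0.01715 × 0.04661 = -0.0007993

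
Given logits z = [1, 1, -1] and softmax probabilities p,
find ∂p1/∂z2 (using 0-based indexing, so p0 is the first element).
∂p1/∂z2 = -0.02968

p = softmax(z) = [0.4683, 0.4683, 0.06338]
p1 = 0.4683, p2 = 0.06338

∂p1/∂z2 = -p1 × p2 = -0.4683 × 0.06338 = -0.02968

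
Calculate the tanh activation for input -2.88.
-0.9937

tanh(-2.88) = (e^(-2.88) - e^(2.88))/(e^(-2.88) + e^(2.88)) = -0.9937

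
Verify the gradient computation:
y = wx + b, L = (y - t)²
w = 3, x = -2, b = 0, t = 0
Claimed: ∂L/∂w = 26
Incorrect

y = (3)(-2) + 0 = -6
∂L/∂y = 2(y - t) = 2(-6 - 0) = -12
∂y/∂w = x = -2
∂L/∂w = -12 × -2 = 24

Claimed value: 26
Incorrect: The correct gradient is 24.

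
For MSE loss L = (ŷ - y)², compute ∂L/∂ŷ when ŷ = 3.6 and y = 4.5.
∂L/∂ŷ = -1.8

∂L/∂ŷ = 2(ŷ - y) = 2(3.6 - 4.5) = 2(-0.9) = -1.8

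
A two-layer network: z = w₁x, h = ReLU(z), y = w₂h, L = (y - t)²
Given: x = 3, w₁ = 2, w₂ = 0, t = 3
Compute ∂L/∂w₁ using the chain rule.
∂L/∂w₁ = 0

Forward pass:
z = w₁x = 2×3 = 6
h = ReLU(6) = 6
y = w₂h = 0×6 = 0

Backward pass:
∂L/∂y = 2(y - t) = 2(0 - 3) = -6
∂y/∂h = w₂ = 0
∂h/∂z = 1 (ReLU derivative)
∂z/∂w₁ = x = 3

∂L/∂w₁ = -6 × 0 × 1 × 3 = 0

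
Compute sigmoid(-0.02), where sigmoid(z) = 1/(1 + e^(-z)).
0.495

sigmoid(-0.02) = 1/(1 + e^(0.02)) = 1/(1 + 1.02) = 0.495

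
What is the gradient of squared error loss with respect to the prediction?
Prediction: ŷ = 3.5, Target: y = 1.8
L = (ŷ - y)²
∂L/∂ŷ = 3.4

∂L/∂ŷ = 2(ŷ - y) = 2(3.5 - 1.8) = 2(1.7) = 3.4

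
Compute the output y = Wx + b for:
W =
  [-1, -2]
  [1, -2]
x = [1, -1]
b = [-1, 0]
y = [0, 3]

Wx = [-1×1 + -2×-1, 1×1 + -2×-1]
   = [1, 3]
y = Wx + b = [1 + -1, 3 + 0] = [0, 3]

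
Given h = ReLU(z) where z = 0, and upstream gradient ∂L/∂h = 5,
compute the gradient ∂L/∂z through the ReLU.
∂L/∂z = 0

h = ReLU(0) = 0
At z = 0: ∂h/∂z = 0 (by convention)
∂L/∂z = ∂L/∂h · ∂h/∂z = 5 × 0 = 0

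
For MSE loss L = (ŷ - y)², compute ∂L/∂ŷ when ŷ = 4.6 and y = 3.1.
∂L/∂ŷ = 3.0

∂L/∂ŷ = 2(ŷ - y) = 2(4.6 - 3.1) = 2(1.5) = 3.0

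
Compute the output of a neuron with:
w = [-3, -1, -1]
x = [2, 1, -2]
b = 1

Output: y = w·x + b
y = -4

y = (-3)(2) + (-1)(1) + (-1)(-2) + 1 = -4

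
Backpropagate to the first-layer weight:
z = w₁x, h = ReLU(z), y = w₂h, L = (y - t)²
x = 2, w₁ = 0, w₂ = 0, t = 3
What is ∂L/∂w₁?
∂L/∂w₁ = 0

Forward pass:
z = w₁x = 0×2 = 0
h = ReLU(0) = 0
y = w₂h = 0×0 = 0

Backward pass:
∂L/∂y = 2(y - t) = 2(0 - 3) = -6
∂y/∂h = w₂ = 0
∂h/∂z = 0 (ReLU derivative)
∂z/∂w₁ = x = 2

∂L/∂w₁ = -6 × 0 × 0 × 2 = 0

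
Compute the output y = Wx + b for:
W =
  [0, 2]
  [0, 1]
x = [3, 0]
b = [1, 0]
y = [1, 0]

Wx = [0×3 + 2×0, 0×3 + 1×0]
   = [0, 0]
y = Wx + b = [0 + 1, 0 + 0] = [1, 0]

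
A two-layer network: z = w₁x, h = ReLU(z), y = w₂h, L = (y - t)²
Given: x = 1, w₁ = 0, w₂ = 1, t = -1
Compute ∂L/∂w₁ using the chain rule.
∂L/∂w₁ = 0

Forward pass:
z = w₁x = 0×1 = 0
h = ReLU(0) = 0
y = w₂h = 1×0 = 0

Backward pass:
∂L/∂y = 2(y - t) = 2(0 - -1) = 2
∂y/∂h = w₂ = 1
∂h/∂z = 0 (ReLU derivative)
∂z/∂w₁ = x = 1

∂L/∂w₁ = 2 × 1 × 0 × 1 = 0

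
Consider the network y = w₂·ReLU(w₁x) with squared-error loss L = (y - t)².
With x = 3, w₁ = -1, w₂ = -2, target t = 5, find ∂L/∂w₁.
∂L/∂w₁ = 0

Forward pass:
z = w₁x = -1×3 = -3
h = ReLU(-3) = 0
y = w₂h = -2×0 = 0

Backward pass:
∂L/∂y = 2(y - t) = 2(0 - 5) = -10
∂y/∂h = w₂ = -2
∂h/∂z = 0 (ReLU derivative)
∂z/∂w₁ = x = 3

∂L/∂w₁ = -10 × -2 × 0 × 3 = 0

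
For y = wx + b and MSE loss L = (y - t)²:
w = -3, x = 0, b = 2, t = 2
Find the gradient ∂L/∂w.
∂L/∂w = 0

y = wx + b = (-3)(0) + 2 = 2
∂L/∂y = 2(y - t) = 2(2 - 2) = 0
∂y/∂w = x = 0
∂L/∂w = ∂L/∂y · ∂y/∂w = 0 × 0 = 0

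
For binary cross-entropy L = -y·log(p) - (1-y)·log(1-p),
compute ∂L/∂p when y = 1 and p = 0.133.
∂L/∂p = -7.519

∂L/∂p = -y/p + (1-y)/(1-p) = -1/0.133 + 0 = -7.519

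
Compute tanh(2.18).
0.9748

tanh(2.18) = (e^(2.18) - e^(-2.18))/(e^(2.18) + e^(-2.18)) = 0.9748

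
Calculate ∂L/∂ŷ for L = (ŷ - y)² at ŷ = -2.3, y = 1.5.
∂L/∂ŷ = -7.6

∂L/∂ŷ = 2(ŷ - y) = 2(-2.3 - 1.5) = 2(-3.8) = -7.6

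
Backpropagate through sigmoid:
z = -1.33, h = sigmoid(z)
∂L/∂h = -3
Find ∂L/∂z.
∂L/∂z = -0.4962

σ(-1.33) = 0.2092
σ'(-1.33) = σ(-1.33)(1 - σ(-1.33)) = 0.2092 × 0.7908 = 0.1654
∂L/∂z = ∂L/∂h · σ'(z) = -3 × 0.1654 = -0.4962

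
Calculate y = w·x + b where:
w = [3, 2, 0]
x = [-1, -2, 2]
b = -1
y = -8

y = (3)(-1) + (2)(-2) + (0)(2) + -1 = -8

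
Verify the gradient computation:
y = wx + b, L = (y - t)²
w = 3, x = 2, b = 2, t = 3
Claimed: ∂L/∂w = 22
Incorrect

y = (3)(2) + 2 = 8
∂L/∂y = 2(y - t) = 2(8 - 3) = 10
∂y/∂w = x = 2
∂L/∂w = 10 × 2 = 20

Claimed value: 22
Incorrect: The correct gradient is 20.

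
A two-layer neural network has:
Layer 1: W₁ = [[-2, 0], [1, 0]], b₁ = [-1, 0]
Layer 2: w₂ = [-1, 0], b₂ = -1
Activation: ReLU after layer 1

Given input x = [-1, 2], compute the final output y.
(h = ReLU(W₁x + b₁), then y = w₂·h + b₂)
y = -2

Layer 1 pre-activation: z₁ = [1, -1]
After ReLU: h = [1, 0]
Layer 2 output: y = -1×1 + 0×0 + -1 = -2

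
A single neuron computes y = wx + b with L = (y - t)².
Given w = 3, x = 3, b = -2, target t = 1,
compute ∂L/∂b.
∂L/∂b = 12

y = wx + b = (3)(3) + -2 = 7
∂L/∂y = 2(y - t) = 2(7 - 1) = 12
∂y/∂b = 1
∂L/∂b = ∂L/∂y · ∂y/∂b = 12 × 1 = 12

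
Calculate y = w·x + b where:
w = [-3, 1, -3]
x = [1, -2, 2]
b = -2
y = -13

y = (-3)(1) + (1)(-2) + (-3)(2) + -2 = -13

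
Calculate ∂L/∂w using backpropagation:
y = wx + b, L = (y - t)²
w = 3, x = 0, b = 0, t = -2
∂L/∂w = 0

y = wx + b = (3)(0) + 0 = 0
∂L/∂y = 2(y - t) = 2(0 - -2) = 4
∂y/∂w = x = 0
∂L/∂w = ∂L/∂y · ∂y/∂w = 4 × 0 = 0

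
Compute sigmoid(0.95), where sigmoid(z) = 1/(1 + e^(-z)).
0.7211

sigmoid(0.95) = 1/(1 + e^(-0.95)) = 1/(1 + 0.3867) = 0.7211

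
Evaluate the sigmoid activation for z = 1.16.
0.7613

sigmoid(1.16) = 1/(1 + e^(-1.16)) = 1/(1 + 0.3135) = 0.7613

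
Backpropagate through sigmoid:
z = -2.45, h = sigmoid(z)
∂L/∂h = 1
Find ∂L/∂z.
∂L/∂z = 0.07313

σ(-2.45) = 0.07944
σ'(-2.45) = σ(-2.45)(1 - σ(-2.45)) = 0.07944 × 0.9206 = 0.07313
∂L/∂z = ∂L/∂h · σ'(z) = 1 × 0.07313 = 0.07313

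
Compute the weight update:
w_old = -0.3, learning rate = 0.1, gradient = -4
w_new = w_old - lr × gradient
w_new = 0.1

w_new = w - η·∂L/∂w = -0.3 - 0.1×(-4) = -0.3 - (-0.4) = 0.1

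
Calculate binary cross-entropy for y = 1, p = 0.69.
L = 0.3711

L = -1·log(0.69) - 0·log(0.31) = -log(0.69) = 0.3711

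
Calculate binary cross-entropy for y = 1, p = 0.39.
L = 0.9416

L = -1·log(0.39) - 0·log(0.61) = -log(0.39) = 0.9416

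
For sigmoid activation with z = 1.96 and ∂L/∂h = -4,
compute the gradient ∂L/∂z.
∂L/∂z = -0.4329

σ(1.96) = 0.8765
σ'(1.96) = σ(1.96)(1 - σ(1.96)) = 0.8765 × 0.1235 = 0.1082
∂L/∂z = ∂L/∂h · σ'(z) = -4 × 0.1082 = -0.4329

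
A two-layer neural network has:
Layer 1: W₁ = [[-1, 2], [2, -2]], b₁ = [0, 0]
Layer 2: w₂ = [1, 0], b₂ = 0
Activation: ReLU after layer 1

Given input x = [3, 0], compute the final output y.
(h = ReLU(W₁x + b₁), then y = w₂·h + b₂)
y = 0

Layer 1 pre-activation: z₁ = [-3, 6]
After ReLU: h = [0, 6]
Layer 2 output: y = 1×0 + 0×6 + 0 = 0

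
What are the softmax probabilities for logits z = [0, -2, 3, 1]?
p = [0.0418, 0.0057, 0.839, 0.1135]

exp(z) = [1, 0.1353, 20.09, 2.718]
Sum = 23.94
p = [0.0418, 0.0057, 0.839, 0.1135]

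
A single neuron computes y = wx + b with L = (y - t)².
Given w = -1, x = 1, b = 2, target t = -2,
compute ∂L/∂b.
∂L/∂b = 6

y = wx + b = (-1)(1) + 2 = 1
∂L/∂y = 2(y - t) = 2(1 - -2) = 6
∂y/∂b = 1
∂L/∂b = ∂L/∂y · ∂y/∂b = 6 × 1 = 6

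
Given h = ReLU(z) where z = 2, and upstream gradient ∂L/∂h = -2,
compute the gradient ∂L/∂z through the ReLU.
∂L/∂z = -2

h = ReLU(2) = 2
Since z > 0: ∂h/∂z = 1
∂L/∂z = ∂L/∂h · ∂h/∂z = -2 × 1 = -2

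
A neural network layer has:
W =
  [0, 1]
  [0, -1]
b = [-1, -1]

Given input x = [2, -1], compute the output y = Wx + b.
y = [-2, 0]

Wx = [0×2 + 1×-1, 0×2 + -1×-1]
   = [-1, 1]
y = Wx + b = [-1 + -1, 1 + -1] = [-2, 0]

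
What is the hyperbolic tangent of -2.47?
-0.9858

tanh(-2.47) = (e^(-2.47) - e^(2.47))/(e^(-2.47) + e^(2.47)) = -0.9858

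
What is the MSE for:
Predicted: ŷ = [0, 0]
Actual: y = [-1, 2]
MSE = 2.5

MSE = (1/2)((0--1)² + (0-2)²) = (1/2)(1 + 4) = 2.5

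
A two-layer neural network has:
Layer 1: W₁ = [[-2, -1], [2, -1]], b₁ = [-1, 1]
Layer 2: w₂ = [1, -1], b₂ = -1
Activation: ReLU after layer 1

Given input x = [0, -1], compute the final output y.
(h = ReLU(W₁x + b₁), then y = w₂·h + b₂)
y = -3

Layer 1 pre-activation: z₁ = [0, 2]
After ReLU: h = [0, 2]
Layer 2 output: y = 1×0 + -1×2 + -1 = -3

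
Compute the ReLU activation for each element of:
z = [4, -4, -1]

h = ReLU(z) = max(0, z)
h = [4, 0, 0]

ReLU applied element-wise: max(0,4)=4, max(0,-4)=0, max(0,-1)=0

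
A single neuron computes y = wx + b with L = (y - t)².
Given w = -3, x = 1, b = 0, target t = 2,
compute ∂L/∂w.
∂L/∂w = -10

y = wx + b = (-3)(1) + 0 = -3
∂L/∂y = 2(y - t) = 2(-3 - 2) = -10
∂y/∂w = x = 1
∂L/∂w = ∂L/∂y · ∂y/∂w = -10 × 1 = -10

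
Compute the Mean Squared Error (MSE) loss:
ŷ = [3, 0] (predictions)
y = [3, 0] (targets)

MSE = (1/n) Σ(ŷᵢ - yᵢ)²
MSE = 0

MSE = (1/2)((3-3)² + (0-0)²) = (1/2)(0 + 0) = 0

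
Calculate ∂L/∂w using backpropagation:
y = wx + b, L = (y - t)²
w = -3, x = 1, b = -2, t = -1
∂L/∂w = -8

y = wx + b = (-3)(1) + -2 = -5
∂L/∂y = 2(y - t) = 2(-5 - -1) = -8
∂y/∂w = x = 1
∂L/∂w = ∂L/∂y · ∂y/∂w = -8 × 1 = -8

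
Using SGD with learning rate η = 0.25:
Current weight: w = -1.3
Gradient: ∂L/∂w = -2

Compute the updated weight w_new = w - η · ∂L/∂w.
w_new = -0.8

w_new = w - η·∂L/∂w = -1.3 - 0.25×(-2) = -1.3 - (-0.5) = -0.8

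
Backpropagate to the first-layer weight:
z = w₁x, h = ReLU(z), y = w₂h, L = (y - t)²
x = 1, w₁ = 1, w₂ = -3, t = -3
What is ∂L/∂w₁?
∂L/∂w₁ = 0

Forward pass:
z = w₁x = 1×1 = 1
h = ReLU(1) = 1
y = w₂h = -3×1 = -3

Backward pass:
∂L/∂y = 2(y - t) = 2(-3 - -3) = 0
∂y/∂h = w₂ = -3
∂h/∂z = 1 (ReLU derivative)
∂z/∂w₁ = x = 1

∂L/∂w₁ = 0 × -3 × 1 × 1 = 0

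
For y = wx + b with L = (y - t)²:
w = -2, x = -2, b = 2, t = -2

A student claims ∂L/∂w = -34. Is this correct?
Incorrect

y = (-2)(-2) + 2 = 6
∂L/∂y = 2(y - t) = 2(6 - -2) = 16
∂y/∂w = x = -2
∂L/∂w = 16 × -2 = -32

Claimed value: -34
Incorrect: The correct gradient is -32.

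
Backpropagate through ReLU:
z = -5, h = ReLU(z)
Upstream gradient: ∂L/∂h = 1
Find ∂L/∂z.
∂L/∂z = 0

h = ReLU(-5) = 0
Since z < 0: ∂h/∂z = 0
∂L/∂z = ∂L/∂h · ∂h/∂z = 1 × 0 = 0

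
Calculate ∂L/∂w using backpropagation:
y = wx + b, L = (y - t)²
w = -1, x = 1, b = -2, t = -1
∂L/∂w = -4

y = wx + b = (-1)(1) + -2 = -3
∂L/∂y = 2(y - t) = 2(-3 - -1) = -4
∂y/∂w = x = 1
∂L/∂w = ∂L/∂y · ∂y/∂w = -4 × 1 = -4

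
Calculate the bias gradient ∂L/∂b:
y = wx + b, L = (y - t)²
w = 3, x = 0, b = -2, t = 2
∂L/∂b = -8

y = wx + b = (3)(0) + -2 = -2
∂L/∂y = 2(y - t) = 2(-2 - 2) = -8
∂y/∂b = 1
∂L/∂b = ∂L/∂y · ∂y/∂b = -8 × 1 = -8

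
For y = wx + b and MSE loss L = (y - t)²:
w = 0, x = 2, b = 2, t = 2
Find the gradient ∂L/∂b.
∂L/∂b = 0

y = wx + b = (0)(2) + 2 = 2
∂L/∂y = 2(y - t) = 2(2 - 2) = 0
∂y/∂b = 1
∂L/∂b = ∂L/∂y · ∂y/∂b = 0 × 1 = 0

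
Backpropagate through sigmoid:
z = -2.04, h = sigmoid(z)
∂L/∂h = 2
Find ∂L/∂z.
∂L/∂z = 0.2037

σ(-2.04) = 0.1151
σ'(-2.04) = σ(-2.04)(1 - σ(-2.04)) = 0.1151 × 0.8849 = 0.1018
∂L/∂z = ∂L/∂h · σ'(z) = 2 × 0.1018 = 0.2037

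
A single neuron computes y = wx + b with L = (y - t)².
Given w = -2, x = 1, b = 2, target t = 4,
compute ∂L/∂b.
∂L/∂b = -8

y = wx + b = (-2)(1) + 2 = 0
∂L/∂y = 2(y - t) = 2(0 - 4) = -8
∂y/∂b = 1
∂L/∂b = ∂L/∂y · ∂y/∂b = -8 × 1 = -8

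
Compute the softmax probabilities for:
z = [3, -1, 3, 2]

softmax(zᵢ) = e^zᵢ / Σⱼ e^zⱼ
p = [0.4191, 0.0077, 0.4191, 0.1542]

exp(z) = [20.09, 0.3679, 20.09, 7.389]
Sum = 47.93
p = [0.4191, 0.0077, 0.4191, 0.1542]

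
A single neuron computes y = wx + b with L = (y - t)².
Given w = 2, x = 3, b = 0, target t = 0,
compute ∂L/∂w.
∂L/∂w = 36

y = wx + b = (2)(3) + 0 = 6
∂L/∂y = 2(y - t) = 2(6 - 0) = 12
∂y/∂w = x = 3
∂L/∂w = ∂L/∂y · ∂y/∂w = 12 × 3 = 36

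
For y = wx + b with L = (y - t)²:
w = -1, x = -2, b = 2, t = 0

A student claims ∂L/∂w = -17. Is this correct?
Incorrect

y = (-1)(-2) + 2 = 4
∂L/∂y = 2(y - t) = 2(4 - 0) = 8
∂y/∂w = x = -2
∂L/∂w = 8 × -2 = -16

Claimed value: -17
Incorrect: The correct gradient is -16.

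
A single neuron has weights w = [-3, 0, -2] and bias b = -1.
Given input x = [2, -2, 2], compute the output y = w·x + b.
y = -11

y = (-3)(2) + (0)(-2) + (-2)(2) + -1 = -11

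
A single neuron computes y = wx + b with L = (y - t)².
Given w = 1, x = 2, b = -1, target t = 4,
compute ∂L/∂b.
∂L/∂b = -6

y = wx + b = (1)(2) + -1 = 1
∂L/∂y = 2(y - t) = 2(1 - 4) = -6
∂y/∂b = 1
∂L/∂b = ∂L/∂y · ∂y/∂b = -6 × 1 = -6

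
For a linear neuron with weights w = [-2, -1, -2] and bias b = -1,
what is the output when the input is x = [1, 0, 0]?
y = -3

y = (-2)(1) + (-1)(0) + (-2)(0) + -1 = -3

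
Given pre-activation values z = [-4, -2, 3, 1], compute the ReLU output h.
h = [0, 0, 3, 1]

ReLU applied element-wise: max(0,-4)=0, max(0,-2)=0, max(0,3)=3, max(0,1)=1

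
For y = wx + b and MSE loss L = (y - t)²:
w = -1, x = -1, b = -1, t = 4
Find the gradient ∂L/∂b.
∂L/∂b = -8

y = wx + b = (-1)(-1) + -1 = 0
∂L/∂y = 2(y - t) = 2(0 - 4) = -8
∂y/∂b = 1
∂L/∂b = ∂L/∂y · ∂y/∂b = -8 × 1 = -8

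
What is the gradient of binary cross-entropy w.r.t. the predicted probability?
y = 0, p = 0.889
∂L/∂p = 9.009

∂L/∂p = -y/p + (1-y)/(1-p) = 0 + 1/0.111 = 9.009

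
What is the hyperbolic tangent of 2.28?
0.9793

tanh(2.28) = (e^(2.28) - e^(-2.28))/(e^(2.28) + e^(-2.28)) = 0.9793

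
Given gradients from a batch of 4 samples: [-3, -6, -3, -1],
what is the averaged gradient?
Average gradient = -3.25

Average = (1/4)(-3 + -6 + -3 + -1) = -13/4 = -3.25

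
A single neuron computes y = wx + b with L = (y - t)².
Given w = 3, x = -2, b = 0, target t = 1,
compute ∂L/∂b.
∂L/∂b = -14

y = wx + b = (3)(-2) + 0 = -6
∂L/∂y = 2(y - t) = 2(-6 - 1) = -14
∂y/∂b = 1
∂L/∂b = ∂L/∂y · ∂y/∂b = -14 × 1 = -14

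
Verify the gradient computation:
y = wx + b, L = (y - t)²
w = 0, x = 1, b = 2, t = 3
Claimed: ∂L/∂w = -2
Correct

y = (0)(1) + 2 = 2
∂L/∂y = 2(y - t) = 2(2 - 3) = -2
∂y/∂w = x = 1
∂L/∂w = -2 × 1 = -2

Claimed value: -2
Correct: The correct gradient is -2.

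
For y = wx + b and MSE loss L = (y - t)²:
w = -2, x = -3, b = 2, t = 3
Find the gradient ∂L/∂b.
∂L/∂b = 10

y = wx + b = (-2)(-3) + 2 = 8
∂L/∂y = 2(y - t) = 2(8 - 3) = 10
∂y/∂b = 1
∂L/∂b = ∂L/∂y · ∂y/∂b = 10 × 1 = 10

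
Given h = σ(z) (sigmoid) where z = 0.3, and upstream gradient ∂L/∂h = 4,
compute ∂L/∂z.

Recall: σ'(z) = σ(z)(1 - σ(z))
∂L/∂z = 0.9778

σ(0.3) = 0.5744
σ'(0.3) = σ(0.3)(1 - σ(0.3)) = 0.5744 × 0.4256 = 0.2445
∂L/∂z = ∂L/∂h · σ'(z) = 4 × 0.2445 = 0.9778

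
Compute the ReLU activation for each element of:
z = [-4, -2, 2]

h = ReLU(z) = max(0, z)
h = [0, 0, 2]

ReLU applied element-wise: max(0,-4)=0, max(0,-2)=0, max(0,2)=2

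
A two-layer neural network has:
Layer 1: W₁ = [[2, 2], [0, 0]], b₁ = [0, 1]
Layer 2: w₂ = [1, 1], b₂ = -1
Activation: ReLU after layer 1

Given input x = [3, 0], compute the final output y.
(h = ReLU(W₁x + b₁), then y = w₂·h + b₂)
y = 6

Layer 1 pre-activation: z₁ = [6, 1]
After ReLU: h = [6, 1]
Layer 2 output: y = 1×6 + 1×1 + -1 = 6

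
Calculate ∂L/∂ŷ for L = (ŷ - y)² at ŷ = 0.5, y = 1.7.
∂L/∂ŷ = -2.4

∂L/∂ŷ = 2(ŷ - y) = 2(0.5 - 1.7) = 2(-1.2) = -2.4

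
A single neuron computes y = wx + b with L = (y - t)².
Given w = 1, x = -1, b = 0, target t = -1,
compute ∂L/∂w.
∂L/∂w = 0

y = wx + b = (1)(-1) + 0 = -1
∂L/∂y = 2(y - t) = 2(-1 - -1) = 0
∂y/∂w = x = -1
∂L/∂w = ∂L/∂y · ∂y/∂w = 0 × -1 = 0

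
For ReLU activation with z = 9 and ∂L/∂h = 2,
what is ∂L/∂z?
∂L/∂z = 2

h = ReLU(9) = 9
Since z > 0: ∂h/∂z = 1
∂L/∂z = ∂L/∂h · ∂h/∂z = 2 × 1 = 2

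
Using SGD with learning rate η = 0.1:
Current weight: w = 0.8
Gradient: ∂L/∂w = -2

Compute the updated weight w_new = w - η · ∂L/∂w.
w_new = 1

w_new = w - η·∂L/∂w = 0.8 - 0.1×(-2) = 0.8 - (-0.2) = 1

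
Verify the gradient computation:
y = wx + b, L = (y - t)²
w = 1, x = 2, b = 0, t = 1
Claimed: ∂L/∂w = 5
Incorrect

y = (1)(2) + 0 = 2
∂L/∂y = 2(y - t) = 2(2 - 1) = 2
∂y/∂w = x = 2
∂L/∂w = 2 × 2 = 4

Claimed value: 5
Incorrect: The correct gradient is 4.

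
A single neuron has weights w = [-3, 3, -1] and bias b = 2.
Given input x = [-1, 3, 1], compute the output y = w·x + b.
y = 13

y = (-3)(-1) + (3)(3) + (-1)(1) + 2 = 13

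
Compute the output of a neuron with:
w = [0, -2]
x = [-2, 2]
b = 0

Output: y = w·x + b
y = -4

y = (0)(-2) + (-2)(2) + 0 = -4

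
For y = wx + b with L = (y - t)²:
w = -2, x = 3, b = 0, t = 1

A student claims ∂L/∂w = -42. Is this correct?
Correct

y = (-2)(3) + 0 = -6
∂L/∂y = 2(y - t) = 2(-6 - 1) = -14
∂y/∂w = x = 3
∂L/∂w = -14 × 3 = -42

Claimed value: -42
Correct: The correct gradient is -42.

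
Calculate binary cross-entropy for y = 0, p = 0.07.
L = 0.07257

L = -0·log(0.07) - 1·log(0.93) = -log(0.93) = 0.07257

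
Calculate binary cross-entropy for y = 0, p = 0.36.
L = 0.4463

L = -0·log(0.36) - 1·log(0.64) = -log(0.64) = 0.4463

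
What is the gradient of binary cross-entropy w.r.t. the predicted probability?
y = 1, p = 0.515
∂L/∂p = -1.942

∂L/∂p = -y/p + (1-y)/(1-p) = -1/0.515 + 0 = -1.942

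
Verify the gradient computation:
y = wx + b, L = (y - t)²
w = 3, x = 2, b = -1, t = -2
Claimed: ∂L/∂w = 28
Correct

y = (3)(2) + -1 = 5
∂L/∂y = 2(y - t) = 2(5 - -2) = 14
∂y/∂w = x = 2
∂L/∂w = 14 × 2 = 28

Claimed value: 28
Correct: The correct gradient is 28.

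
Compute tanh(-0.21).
-0.207

tanh(-0.21) = (e^(-0.21) - e^(0.21))/(e^(-0.21) + e^(0.21)) = -0.207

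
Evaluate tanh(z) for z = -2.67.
-0.9905

tanh(-2.67) = (e^(-2.67) - e^(2.67))/(e^(-2.67) + e^(2.67)) = -0.9905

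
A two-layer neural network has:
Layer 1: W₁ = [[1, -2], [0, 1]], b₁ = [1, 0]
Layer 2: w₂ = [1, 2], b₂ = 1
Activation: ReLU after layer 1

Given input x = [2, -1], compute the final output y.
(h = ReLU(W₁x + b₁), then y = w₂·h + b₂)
y = 6

Layer 1 pre-activation: z₁ = [5, -1]
After ReLU: h = [5, 0]
Layer 2 output: y = 1×5 + 2×0 + 1 = 6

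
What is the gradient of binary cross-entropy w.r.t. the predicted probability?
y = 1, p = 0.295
∂L/∂p = -3.39

∂L/∂p = -y/p + (1-y)/(1-p) = -1/0.295 + 0 = -3.39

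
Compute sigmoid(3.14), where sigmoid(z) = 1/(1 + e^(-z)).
0.9585

sigmoid(3.14) = 1/(1 + e^(-3.14)) = 1/(1 + 0.04328) = 0.9585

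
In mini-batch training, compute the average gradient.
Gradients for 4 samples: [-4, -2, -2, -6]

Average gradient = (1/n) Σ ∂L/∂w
Average gradient = -3.5

Average = (1/4)(-4 + -2 + -2 + -6) = -14/4 = -3.5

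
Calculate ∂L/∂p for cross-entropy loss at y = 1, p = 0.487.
∂L/∂p = -2.053

∂L/∂p = -y/p + (1-y)/(1-p) = -1/0.487 + 0 = -2.053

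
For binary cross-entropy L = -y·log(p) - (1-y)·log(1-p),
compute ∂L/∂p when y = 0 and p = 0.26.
∂L/∂p = 1.351

∂L/∂p = -y/p + (1-y)/(1-p) = 0 + 1/0.74 = 1.351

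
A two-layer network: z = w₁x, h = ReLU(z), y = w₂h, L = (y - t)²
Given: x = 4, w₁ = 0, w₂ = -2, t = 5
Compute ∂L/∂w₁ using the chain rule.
∂L/∂w₁ = 0

Forward pass:
z = w₁x = 0×4 = 0
h = ReLU(0) = 0
y = w₂h = -2×0 = 0

Backward pass:
∂L/∂y = 2(y - t) = 2(0 - 5) = -10
∂y/∂h = w₂ = -2
∂h/∂z = 0 (ReLU derivative)
∂z/∂w₁ = x = 4

∂L/∂w₁ = -10 × -2 × 0 × 4 = 0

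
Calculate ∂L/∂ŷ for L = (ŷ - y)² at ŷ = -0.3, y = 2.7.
∂L/∂ŷ = -6.0

∂L/∂ŷ = 2(ŷ - y) = 2(-0.3 - 2.7) = 2(-3.0) = -6.0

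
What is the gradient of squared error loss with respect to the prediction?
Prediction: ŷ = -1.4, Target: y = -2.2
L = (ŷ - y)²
∂L/∂ŷ = 1.6

∂L/∂ŷ = 2(ŷ - y) = 2(-1.4 - -2.2) = 2(0.8) = 1.6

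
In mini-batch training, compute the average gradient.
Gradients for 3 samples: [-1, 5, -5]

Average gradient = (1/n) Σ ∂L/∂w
Average gradient = -0.3333

Average = (1/3)(-1 + 5 + -5) = -1/3 = -0.3333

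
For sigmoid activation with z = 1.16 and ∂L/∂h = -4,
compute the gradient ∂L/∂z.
∂L/∂z = -0.7268

σ(1.16) = 0.7613
σ'(1.16) = σ(1.16)(1 - σ(1.16)) = 0.7613 × 0.2387 = 0.1817
∂L/∂z = ∂L/∂h · σ'(z) = -4 × 0.1817 = -0.7268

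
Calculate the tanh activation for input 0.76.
0.6411

tanh(0.76) = (e^(0.76) - e^(-0.76))/(e^(0.76) + e^(-0.76)) = 0.6411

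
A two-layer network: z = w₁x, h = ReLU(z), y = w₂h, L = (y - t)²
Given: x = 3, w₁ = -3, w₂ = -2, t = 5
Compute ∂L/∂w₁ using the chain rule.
∂L/∂w₁ = 0

Forward pass:
z = w₁x = -3×3 = -9
h = ReLU(-9) = 0
y = w₂h = -2×0 = 0

Backward pass:
∂L/∂y = 2(y - t) = 2(0 - 5) = -10
∂y/∂h = w₂ = -2
∂h/∂z = 0 (ReLU derivative)
∂z/∂w₁ = x = 3

∂L/∂w₁ = -10 × -2 × 0 × 3 = 0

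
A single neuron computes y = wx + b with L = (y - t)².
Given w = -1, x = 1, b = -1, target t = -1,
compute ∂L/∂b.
∂L/∂b = -2

y = wx + b = (-1)(1) + -1 = -2
∂L/∂y = 2(y - t) = 2(-2 - -1) = -2
∂y/∂b = 1
∂L/∂b = ∂L/∂y · ∂y/∂b = -2 × 1 = -2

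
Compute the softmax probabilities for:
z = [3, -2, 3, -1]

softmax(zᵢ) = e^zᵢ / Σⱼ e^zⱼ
p = [0.4938, 0.0033, 0.4938, 0.009]

exp(z) = [20.09, 0.1353, 20.09, 0.3679]
Sum = 40.67
p = [0.4938, 0.0033, 0.4938, 0.009]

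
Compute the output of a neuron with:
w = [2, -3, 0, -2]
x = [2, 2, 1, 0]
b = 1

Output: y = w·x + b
y = -1

y = (2)(2) + (-3)(2) + (0)(1) + (-2)(0) + 1 = -1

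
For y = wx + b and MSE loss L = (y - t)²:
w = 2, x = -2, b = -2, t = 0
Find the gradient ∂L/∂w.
∂L/∂w = 24

y = wx + b = (2)(-2) + -2 = -6
∂L/∂y = 2(y - t) = 2(-6 - 0) = -12
∂y/∂w = x = -2
∂L/∂w = ∂L/∂y · ∂y/∂w = -12 × -2 = 24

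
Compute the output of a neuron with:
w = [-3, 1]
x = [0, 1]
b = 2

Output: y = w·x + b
y = 3

y = (-3)(0) + (1)(1) + 2 = 3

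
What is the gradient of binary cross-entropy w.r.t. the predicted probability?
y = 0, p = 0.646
∂L/∂p = 2.825

∂L/∂p = -y/p + (1-y)/(1-p) = 0 + 1/0.354 = 2.825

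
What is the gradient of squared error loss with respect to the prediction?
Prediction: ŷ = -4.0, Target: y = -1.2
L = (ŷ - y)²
∂L/∂ŷ = -5.6

∂L/∂ŷ = 2(ŷ - y) = 2(-4.0 - -1.2) = 2(-2.8) = -5.6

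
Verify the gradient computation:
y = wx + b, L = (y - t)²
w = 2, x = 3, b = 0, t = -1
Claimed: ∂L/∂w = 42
Correct

y = (2)(3) + 0 = 6
∂L/∂y = 2(y - t) = 2(6 - -1) = 14
∂y/∂w = x = 3
∂L/∂w = 14 × 3 = 42

Claimed value: 42
Correct: The correct gradient is 42.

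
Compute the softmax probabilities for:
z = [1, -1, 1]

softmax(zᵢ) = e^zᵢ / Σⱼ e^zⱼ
p = [0.4683, 0.0634, 0.4683]

exp(z) = [2.718, 0.3679, 2.718]
Sum = 5.804
p = [0.4683, 0.0634, 0.4683]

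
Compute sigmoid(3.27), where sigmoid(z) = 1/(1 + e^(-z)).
0.9634

sigmoid(3.27) = 1/(1 + e^(-3.27)) = 1/(1 + 0.03801) = 0.9634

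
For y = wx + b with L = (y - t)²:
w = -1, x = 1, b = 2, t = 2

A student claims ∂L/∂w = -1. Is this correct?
Incorrect

y = (-1)(1) + 2 = 1
∂L/∂y = 2(y - t) = 2(1 - 2) = -2
∂y/∂w = x = 1
∂L/∂w = -2 × 1 = -2

Claimed value: -1
Incorrect: The correct gradient is -2.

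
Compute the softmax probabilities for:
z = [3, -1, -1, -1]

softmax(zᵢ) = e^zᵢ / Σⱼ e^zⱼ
p = [0.9479, 0.0174, 0.0174, 0.0174]

exp(z) = [20.09, 0.3679, 0.3679, 0.3679]
Sum = 21.19
p = [0.9479, 0.0174, 0.0174, 0.0174]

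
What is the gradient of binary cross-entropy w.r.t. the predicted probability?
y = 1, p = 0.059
∂L/∂p = -16.95

∂L/∂p = -y/p + (1-y)/(1-p) = -1/0.059 + 0 = -16.95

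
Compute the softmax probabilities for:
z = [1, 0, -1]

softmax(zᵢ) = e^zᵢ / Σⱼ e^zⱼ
p = [0.6652, 0.2447, 0.09]

exp(z) = [2.718, 1, 0.3679]
Sum = 4.086
p = [0.6652, 0.2447, 0.09]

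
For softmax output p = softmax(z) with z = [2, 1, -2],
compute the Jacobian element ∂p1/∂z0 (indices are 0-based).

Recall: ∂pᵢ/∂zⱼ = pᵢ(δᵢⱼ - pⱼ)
∂p1/∂z0 = -0.1915

p = softmax(z) = [0.7214, 0.2654, 0.01321]
p1 = 0.2654, p0 = 0.7214

∂p1/∂z0 = -p1 × p0 = -0.2654 × 0.7214 = -0.1915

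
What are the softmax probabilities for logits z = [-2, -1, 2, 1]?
p = [0.0128, 0.0347, 0.6964, 0.2562]

exp(z) = [0.1353, 0.3679, 7.389, 2.718]
Sum = 10.61
p = [0.0128, 0.0347, 0.6964, 0.2562]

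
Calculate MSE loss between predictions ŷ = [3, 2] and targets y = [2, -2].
MSE = 8.5

MSE = (1/2)((3-2)² + (2--2)²) = (1/2)(1 + 16) = 8.5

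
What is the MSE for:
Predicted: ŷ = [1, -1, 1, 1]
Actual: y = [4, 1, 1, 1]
MSE = 3.25

MSE = (1/4)((1-4)² + (-1-1)² + (1-1)² + (1-1)²) = (1/4)(9 + 4 + 0 + 0) = 3.25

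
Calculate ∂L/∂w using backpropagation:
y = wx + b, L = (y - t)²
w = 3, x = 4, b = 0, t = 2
∂L/∂w = 80

y = wx + b = (3)(4) + 0 = 12
∂L/∂y = 2(y - t) = 2(12 - 2) = 20
∂y/∂w = x = 4
∂L/∂w = ∂L/∂y · ∂y/∂w = 20 × 4 = 80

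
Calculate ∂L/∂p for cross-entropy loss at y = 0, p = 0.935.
∂L/∂p = 15.38

∂L/∂p = -y/p + (1-y)/(1-p) = 0 + 1/0.065 = 15.38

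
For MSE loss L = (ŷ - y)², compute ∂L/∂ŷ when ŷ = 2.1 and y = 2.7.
∂L/∂ŷ = -1.2

∂L/∂ŷ = 2(ŷ - y) = 2(2.1 - 2.7) = 2(-0.6) = -1.2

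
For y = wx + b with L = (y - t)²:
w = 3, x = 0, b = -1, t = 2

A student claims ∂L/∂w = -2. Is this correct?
Incorrect

y = (3)(0) + -1 = -1
∂L/∂y = 2(y - t) = 2(-1 - 2) = -6
∂y/∂w = x = 0
∂L/∂w = -6 × 0 = 0

Claimed value: -2
Incorrect: The correct gradient is 0.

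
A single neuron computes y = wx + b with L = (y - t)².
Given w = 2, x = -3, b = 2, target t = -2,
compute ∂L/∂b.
∂L/∂b = -4

y = wx + b = (2)(-3) + 2 = -4
∂L/∂y = 2(y - t) = 2(-4 - -2) = -4
∂y/∂b = 1
∂L/∂b = ∂L/∂y · ∂y/∂b = -4 × 1 = -4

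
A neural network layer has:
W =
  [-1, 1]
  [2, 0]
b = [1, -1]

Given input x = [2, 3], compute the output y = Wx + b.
y = [2, 3]

Wx = [-1×2 + 1×3, 2×2 + 0×3]
   = [1, 4]
y = Wx + b = [1 + 1, 4 + -1] = [2, 3]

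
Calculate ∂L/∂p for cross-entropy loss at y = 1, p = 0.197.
∂L/∂p = -5.076

∂L/∂p = -y/p + (1-y)/(1-p) = -1/0.197 + 0 = -5.076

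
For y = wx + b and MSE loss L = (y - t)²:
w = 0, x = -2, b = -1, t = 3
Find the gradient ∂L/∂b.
∂L/∂b = -8

y = wx + b = (0)(-2) + -1 = -1
∂L/∂y = 2(y - t) = 2(-1 - 3) = -8
∂y/∂b = 1
∂L/∂b = ∂L/∂y · ∂y/∂b = -8 × 1 = -8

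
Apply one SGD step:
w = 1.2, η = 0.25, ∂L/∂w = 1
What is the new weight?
w_new = 0.95

w_new = w - η·∂L/∂w = 1.2 - 0.25×(1) = 1.2 - (0.25) = 0.95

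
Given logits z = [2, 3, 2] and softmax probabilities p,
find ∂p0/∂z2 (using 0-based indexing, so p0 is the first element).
∂p0/∂z2 = -0.04492

p = softmax(z) = [0.2119, 0.5761, 0.2119]
p0 = 0.2119, p2 = 0.2119

∂p0/∂z2 = -p0 × p2 = -0.2119 × 0.2119 = -0.04492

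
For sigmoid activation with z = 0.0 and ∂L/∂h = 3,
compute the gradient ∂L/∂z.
∂L/∂z = 0.75

σ(0.0) = 0.5
σ'(0.0) = σ(0.0)(1 - σ(0.0)) = 0.5 × 0.5 = 0.25
∂L/∂z = ∂L/∂h · σ'(z) = 3 × 0.25 = 0.75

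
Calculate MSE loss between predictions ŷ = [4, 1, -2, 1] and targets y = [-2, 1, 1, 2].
MSE = 11.5

MSE = (1/4)((4--2)² + (1-1)² + (-2-1)² + (1-2)²) = (1/4)(36 + 0 + 9 + 1) = 11.5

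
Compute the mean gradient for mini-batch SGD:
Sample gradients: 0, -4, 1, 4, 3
Average gradient = 0.8

Average = (1/5)(0 + -4 + 1 + 4 + 3) = 4/5 = 0.8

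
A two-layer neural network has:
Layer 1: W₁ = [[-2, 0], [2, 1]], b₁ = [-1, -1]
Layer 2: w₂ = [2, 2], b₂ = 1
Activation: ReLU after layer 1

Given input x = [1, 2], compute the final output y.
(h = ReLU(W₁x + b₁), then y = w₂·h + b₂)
y = 7

Layer 1 pre-activation: z₁ = [-3, 3]
After ReLU: h = [0, 3]
Layer 2 output: y = 2×0 + 2×3 + 1 = 7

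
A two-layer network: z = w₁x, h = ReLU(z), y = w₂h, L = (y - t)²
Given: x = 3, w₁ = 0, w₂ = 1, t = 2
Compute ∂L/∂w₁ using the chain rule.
∂L/∂w₁ = 0

Forward pass:
z = w₁x = 0×3 = 0
h = ReLU(0) = 0
y = w₂h = 1×0 = 0

Backward pass:
∂L/∂y = 2(y - t) = 2(0 - 2) = -4
∂y/∂h = w₂ = 1
∂h/∂z = 0 (ReLU derivative)
∂z/∂w₁ = x = 3

∂L/∂w₁ = -4 × 1 × 0 × 3 = 0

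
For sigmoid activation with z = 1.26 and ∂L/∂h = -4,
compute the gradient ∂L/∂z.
∂L/∂z = -0.6886

σ(1.26) = 0.779
σ'(1.26) = σ(1.26)(1 - σ(1.26)) = 0.779 × 0.221 = 0.1721
∂L/∂z = ∂L/∂h · σ'(z) = -4 × 0.1721 = -0.6886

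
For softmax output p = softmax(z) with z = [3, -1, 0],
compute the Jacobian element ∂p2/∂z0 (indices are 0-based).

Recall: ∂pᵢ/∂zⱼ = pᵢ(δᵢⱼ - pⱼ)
∂p2/∂z0 = -0.04364

p = softmax(z) = [0.9362, 0.01715, 0.04661]
p2 = 0.04661, p0 = 0.9362

∂p2/∂z0 = -p2 × p0 = -0.04661 × 0.9362 = -0.04364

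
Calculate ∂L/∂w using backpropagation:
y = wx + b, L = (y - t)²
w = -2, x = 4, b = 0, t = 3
∂L/∂w = -88

y = wx + b = (-2)(4) + 0 = -8
∂L/∂y = 2(y - t) = 2(-8 - 3) = -22
∂y/∂w = x = 4
∂L/∂w = ∂L/∂y · ∂y/∂w = -22 × 4 = -88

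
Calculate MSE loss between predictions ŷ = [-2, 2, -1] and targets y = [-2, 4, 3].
MSE = 6.667

MSE = (1/3)((-2--2)² + (2-4)² + (-1-3)²) = (1/3)(0 + 4 + 16) = 6.667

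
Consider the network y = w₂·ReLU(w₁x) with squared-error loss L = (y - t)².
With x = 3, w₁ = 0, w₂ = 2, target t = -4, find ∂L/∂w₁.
∂L/∂w₁ = 0

Forward pass:
z = w₁x = 0×3 = 0
h = ReLU(0) = 0
y = w₂h = 2×0 = 0

Backward pass:
∂L/∂y = 2(y - t) = 2(0 - -4) = 8
∂y/∂h = w₂ = 2
∂h/∂z = 0 (ReLU derivative)
∂z/∂w₁ = x = 3

∂L/∂w₁ = 8 × 2 × 0 × 3 = 0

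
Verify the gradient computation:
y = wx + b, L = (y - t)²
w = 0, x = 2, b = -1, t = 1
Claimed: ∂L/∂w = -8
Correct

y = (0)(2) + -1 = -1
∂L/∂y = 2(y - t) = 2(-1 - 1) = -4
∂y/∂w = x = 2
∂L/∂w = -4 × 2 = -8

Claimed value: -8
Correct: The correct gradient is -8.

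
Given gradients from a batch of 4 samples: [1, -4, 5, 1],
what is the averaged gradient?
Average gradient = 0.75

Average = (1/4)(1 + -4 + 5 + 1) = 3/4 = 0.75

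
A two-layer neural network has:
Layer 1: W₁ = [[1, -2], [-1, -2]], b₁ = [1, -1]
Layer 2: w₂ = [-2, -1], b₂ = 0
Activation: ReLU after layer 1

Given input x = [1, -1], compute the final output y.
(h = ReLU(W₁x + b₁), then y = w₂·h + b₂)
y = -8

Layer 1 pre-activation: z₁ = [4, 0]
After ReLU: h = [4, 0]
Layer 2 output: y = -2×4 + -1×0 + 0 = -8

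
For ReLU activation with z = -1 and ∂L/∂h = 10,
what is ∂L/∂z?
∂L/∂z = 0

h = ReLU(-1) = 0
Since z < 0: ∂h/∂z = 0
∂L/∂z = ∂L/∂h · ∂h/∂z = 10 × 0 = 0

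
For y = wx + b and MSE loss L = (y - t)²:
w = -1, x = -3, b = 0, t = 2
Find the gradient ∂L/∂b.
∂L/∂b = 2

y = wx + b = (-1)(-3) + 0 = 3
∂L/∂y = 2(y - t) = 2(3 - 2) = 2
∂y/∂b = 1
∂L/∂b = ∂L/∂y · ∂y/∂b = 2 × 1 = 2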